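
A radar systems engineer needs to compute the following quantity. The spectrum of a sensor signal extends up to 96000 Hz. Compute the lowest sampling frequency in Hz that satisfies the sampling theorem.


The Nyquist rate is twice the maximum frequency component.
fs_min = 2 * fmax
      = 2 * 96000
      = 192000 Hz

192000


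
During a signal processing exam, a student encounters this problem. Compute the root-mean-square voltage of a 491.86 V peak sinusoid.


RMS voltage for a sinusoidal waveform:
V_rms = V_peak / sqrt(2)
      = 491.86 / 1.414214
      = 347.798 V

347.798 V


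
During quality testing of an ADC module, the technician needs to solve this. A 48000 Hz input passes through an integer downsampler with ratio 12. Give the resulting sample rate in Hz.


Decimation reduces the sample rate:
fs_out = fs_in / M
       = 48000 / 12
       = 4000.0 Hz

4000.0 Hz


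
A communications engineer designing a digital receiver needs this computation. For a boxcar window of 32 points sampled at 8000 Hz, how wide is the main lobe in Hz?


Main lobe width for a rectangular window:
Width = 2 * fs / N
      = 2 * 8000 / 32
      = 16000 / 32
      = 500.0 Hz

500.0 Hz


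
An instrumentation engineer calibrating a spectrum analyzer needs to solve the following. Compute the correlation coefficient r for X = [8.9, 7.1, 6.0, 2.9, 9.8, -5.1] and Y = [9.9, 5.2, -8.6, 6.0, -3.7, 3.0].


Pearson correlation coefficient (population):
r = cov(X,Y) / (std(X) * std(Y))
Mean X = 4.9333, Mean Y = 1.9667
Cov(X,Y) = -3.157222
Std(X) = 5.000889, Std(Y) = 6.251578
r = -0.101

-0.101


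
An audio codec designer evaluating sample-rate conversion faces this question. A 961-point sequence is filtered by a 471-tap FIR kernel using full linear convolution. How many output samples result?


Linear convolution output length:
L = N + M - 1
  = 961 + 471 - 1
  = 1431 samples

1431


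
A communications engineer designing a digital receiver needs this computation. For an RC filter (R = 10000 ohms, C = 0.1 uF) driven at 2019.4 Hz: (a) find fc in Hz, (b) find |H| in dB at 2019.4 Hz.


Step 1 — cutoff frequency:
fc = 1 / (2*pi*R*C)
C = 0.1 uF = 1e-07 F
fc = 1 / (2*pi*10000*1e-07)
   = 159.155 Hz

Step 2 — magnitude at f = 2019.4 Hz:
|H(f)| = 1 / sqrt(1 + (f/fc)^2)
f/fc = 2019.4 / 159.155 = 12.68826
|H| = 1 / sqrt(1 + 160.991942) = 0.0785694
|H|_dB = 20*log10(0.0785694) = -22.09 dB

fc = 159.155 Hz; |H(2019.4 Hz)| = -22.09 dB


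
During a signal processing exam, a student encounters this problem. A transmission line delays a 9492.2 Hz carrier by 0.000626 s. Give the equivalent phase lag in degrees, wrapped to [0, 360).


Phase shift from frequency and time delay:
phi = 360 * f * t_delay
    = 360 * 9492.2 * 0.000626
    = 2139.16 degrees
    mod 360 = 339.16 degrees

339.16 degrees


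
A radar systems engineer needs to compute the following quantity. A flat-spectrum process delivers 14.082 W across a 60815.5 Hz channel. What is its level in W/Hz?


Power spectral density:
PSD = P / BW
    = 14.082 / 60815.5
    = 0.00023155 W/Hz

0.00023155 W/Hz


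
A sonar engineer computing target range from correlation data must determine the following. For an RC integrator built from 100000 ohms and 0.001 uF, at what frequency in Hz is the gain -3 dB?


Cutoff frequency of a first-order RC filter:
fc = 1 / (2 * pi * R * C)
C = 0.001 uF = 1e-09 F
fc = 1 / (2 * pi * 100000 * 1e-09)
   = 1 / 0.00062831853071796
   = 1591.549431 Hz

1591.549431 Hz


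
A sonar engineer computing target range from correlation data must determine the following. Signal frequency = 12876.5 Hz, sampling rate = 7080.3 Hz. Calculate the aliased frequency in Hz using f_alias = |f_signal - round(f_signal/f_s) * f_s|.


Compute the nearest integer multiple of fs to the signal:
n = round(12876.5 / 7080.3) = 2
f_alias = |12876.5 - 2 * 7080.3|
        = |12876.5 - 14160.6|
        = 1284.1 Hz

1284.1


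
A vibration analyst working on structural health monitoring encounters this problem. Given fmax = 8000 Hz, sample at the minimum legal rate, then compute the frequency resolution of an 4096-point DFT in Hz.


Step 1 — Nyquist sampling rate:
fs = 2 * fmax = 2 * 8000 = 16000 Hz

Step 2 — DFT bin spacing:
df = fs / N = 16000 / 4096 = 3.9062 Hz

3.9062 Hz


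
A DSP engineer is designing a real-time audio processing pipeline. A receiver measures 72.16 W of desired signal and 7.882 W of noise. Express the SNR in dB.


SNR in decibels:
SNR = 10 * log10(Ps / Pn)
    = 10 * log10(72.16 / 7.882)
    = 10 * log10(9.155)
    = 10 * 0.9617
    = 9.62 dB

9.62 dB


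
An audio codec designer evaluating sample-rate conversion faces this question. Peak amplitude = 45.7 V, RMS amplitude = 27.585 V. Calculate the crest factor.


Crest factor is the ratio of peak to RMS:
CF = V_peak / V_rms
   = 45.7 / 27.585
   = 1.6567

1.6567


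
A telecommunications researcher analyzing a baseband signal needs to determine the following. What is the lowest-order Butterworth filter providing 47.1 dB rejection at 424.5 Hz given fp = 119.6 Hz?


Butterworth filter order formula:
n = log10(10^(A/10) - 1) / (2 * log10(f_stop/f_pass))
10^(47.1/10) - 1 = 51285.1384
f_stop/f_pass = 424.5 / 119.6 = 3.5493
n = 4.2807 -> ceil = 5

5


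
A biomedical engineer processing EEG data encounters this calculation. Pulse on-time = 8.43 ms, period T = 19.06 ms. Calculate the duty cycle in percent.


Duty cycle as a percentage:
DC = (t_on / T) * 100
   = (8.43 / 19.06) * 100
   = 0.442288 * 100
   = 44.23 %

44.23 %


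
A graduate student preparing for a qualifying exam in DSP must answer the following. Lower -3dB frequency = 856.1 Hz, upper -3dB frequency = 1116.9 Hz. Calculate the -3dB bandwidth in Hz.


Bandwidth is the difference of -3dB frequencies:
BW = f_high - f_low
   = 1116.9 - 856.1
   = 260.8 Hz

260.8 Hz


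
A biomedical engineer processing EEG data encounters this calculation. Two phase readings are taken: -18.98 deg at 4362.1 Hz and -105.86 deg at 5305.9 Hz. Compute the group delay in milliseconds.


Group delay from phase difference:
tau = -d(phi)/d(omega)
d(phi) = -86.88 deg = -1.516342 rad
d(omega) = 2*pi*(5305.9 - 4362.1) = 5930.0703 rad/s
tau = -(-1.516342) / 5930.0703
    = 0.2557 ms

0.2557 ms


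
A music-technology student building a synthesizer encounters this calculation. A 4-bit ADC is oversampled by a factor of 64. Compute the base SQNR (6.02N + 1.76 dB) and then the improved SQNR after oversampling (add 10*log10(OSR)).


Step 1 — baseline SQNR at Nyquist:
SQNR_base = 6.02*N + 1.76
          = 6.02*4 + 1.76
          = 25.84 dB

Step 2 — oversampling processing gain:
G = 10*log10(OSR) = 10*log10(64) = 18.06 dB

Step 3 — total:
SQNR_total = 25.84 + 18.06 = 43.9 dB

Base SQNR = 25.84 dB; oversampled SQNR = 43.9 dB


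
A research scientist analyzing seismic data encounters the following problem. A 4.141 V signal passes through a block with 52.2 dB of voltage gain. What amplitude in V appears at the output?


Output voltage from dB gain:
V_out = V_in * 10^(gain_dB / 20)
      = 4.141 * 10^(52.2 / 20)
      = 4.141 * 407.380278
      = 1686.9617 V

1686.9617 V


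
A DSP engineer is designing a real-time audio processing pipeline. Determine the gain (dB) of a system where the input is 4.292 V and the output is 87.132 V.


Voltage gain in dB:
G = 20 * log10(Vout / Vin)
  = 20 * log10(87.132 / 4.292)
  = 20 * log10(20.301025)
  = 20 * 1.307518
  = 26.15 dB

26.15 dB


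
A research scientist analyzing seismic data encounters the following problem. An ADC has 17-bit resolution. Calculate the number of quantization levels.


Number of quantization levels = 2^N
= 2^17
= 131072

131072


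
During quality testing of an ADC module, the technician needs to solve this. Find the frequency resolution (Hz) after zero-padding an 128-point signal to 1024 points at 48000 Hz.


Frequency resolution after zero-padding:
N_padded = 128 * 8 = 1024
df = fs / N_padded
   = 48000 / 1024
   = 46.875 Hz

46.875 Hz


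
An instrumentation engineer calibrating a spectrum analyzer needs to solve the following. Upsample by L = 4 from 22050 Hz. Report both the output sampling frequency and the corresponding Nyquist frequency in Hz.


Step 1 — output sample rate after interpolation by L:
fs_out = L * fs_in = 4 * 22050 = 88200 Hz

Step 2 — Nyquist frequency of the output stream:
f_Nyq = fs_out / 2 = 88200 / 2 = 44100.0 Hz

fs_out = 88200 Hz; f_Nyquist = 44100.0 Hz


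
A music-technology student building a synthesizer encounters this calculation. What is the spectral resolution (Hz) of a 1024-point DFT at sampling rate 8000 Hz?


DFT frequency resolution:
df = fs / N
   = 8000 / 1024
   = 7.8125 Hz

7.8125 Hz


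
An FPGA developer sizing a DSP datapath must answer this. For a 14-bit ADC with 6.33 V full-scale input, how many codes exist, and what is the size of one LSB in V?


Step 1 — number of quantization levels:
L = 2^N = 2^14 = 16384

Step 2 — LSB step size:
delta = Vfs / L
      = 6.33 / 16384
      = 0.00038635 V

Levels = 16384; step size = 0.00038635 V


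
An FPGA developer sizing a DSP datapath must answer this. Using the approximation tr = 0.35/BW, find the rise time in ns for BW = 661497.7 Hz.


Rise time from bandwidth relationship:
tr = 0.35 / BW
   = 0.35 / 661497.7
   = 5.291023688e-07 s
   = 529.1024 ns

529.1024 ns


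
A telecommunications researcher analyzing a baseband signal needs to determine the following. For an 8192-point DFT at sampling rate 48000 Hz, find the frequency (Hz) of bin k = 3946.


Frequency of DFT bin k:
f_k = k * fs / N
    = 3946 * 48000 / 8192
    = 189408000 / 8192
    = 23121.094 Hz

23121.094 Hz


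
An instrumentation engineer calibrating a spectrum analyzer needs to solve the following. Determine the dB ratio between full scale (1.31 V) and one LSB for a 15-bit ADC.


Dynamic range from full-scale to LSB:
V_min = V_max / 2^bits = 1.31 / 2^15
DR = 20 * log10(V_max / V_min)
   = 20 * log10(2^15)
   = 20 * 15 * log10(2)
   = 90.31 dB

90.31 dB


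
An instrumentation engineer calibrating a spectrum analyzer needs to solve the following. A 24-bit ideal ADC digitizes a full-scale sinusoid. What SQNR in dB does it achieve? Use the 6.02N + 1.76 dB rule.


Theoretical SNR for a full-scale sinusoid:
SNR = 6.02 * N + 1.76
    = 6.02 * 24 + 1.76
    = 144.48 + 1.76
    = 146.24 dB

146.24 dB


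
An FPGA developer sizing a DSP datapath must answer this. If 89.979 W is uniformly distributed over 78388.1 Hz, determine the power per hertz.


Power spectral density:
PSD = P / BW
    = 89.979 / 78388.1
    = 0.00114787 W/Hz

0.00114787 W/Hz


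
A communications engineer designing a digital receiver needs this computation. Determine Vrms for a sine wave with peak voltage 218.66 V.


RMS voltage for a sinusoidal waveform:
V_rms = V_peak / sqrt(2)
      = 218.66 / 1.414214
      = 154.616 V

154.616 V


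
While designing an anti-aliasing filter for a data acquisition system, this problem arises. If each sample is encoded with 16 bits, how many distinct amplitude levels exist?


Number of quantization levels = 2^N
= 2^16
= 65536

65536


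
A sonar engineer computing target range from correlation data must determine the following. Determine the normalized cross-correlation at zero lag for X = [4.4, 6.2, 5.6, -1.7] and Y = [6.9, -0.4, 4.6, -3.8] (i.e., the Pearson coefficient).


Pearson correlation coefficient (population):
r = cov(X,Y) / (std(X) * std(Y))
Mean X = 3.625, Mean Y = 1.825
Cov(X,Y) = 8.409375
Std(X) = 3.141954, Std(Y) = 4.184719
r = 0.6396

0.6396


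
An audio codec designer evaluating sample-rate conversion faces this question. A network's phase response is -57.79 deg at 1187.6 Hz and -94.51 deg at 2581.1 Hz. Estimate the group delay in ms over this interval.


Group delay from phase difference:
tau = -d(phi)/d(omega)
d(phi) = -36.72 deg = -0.640885 rad
d(omega) = 2*pi*(2581.1 - 1187.6) = 8755.6187 rad/s
tau = -(-0.640885) / 8755.6187
    = 0.0732 ms

0.0732 ms


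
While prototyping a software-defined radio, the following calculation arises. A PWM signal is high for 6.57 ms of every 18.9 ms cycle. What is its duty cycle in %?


Duty cycle as a percentage:
DC = (t_on / T) * 100
   = (6.57 / 18.9) * 100
   = 0.347619 * 100
   = 34.76 %

34.76 %


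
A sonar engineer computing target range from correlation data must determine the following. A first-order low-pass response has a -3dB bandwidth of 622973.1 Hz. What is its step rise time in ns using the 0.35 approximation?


Rise time from bandwidth relationship:
tr = 0.35 / BW
   = 0.35 / 622973.1
   = 5.618220113e-07 s
   = 561.822 ns

561.822 ns


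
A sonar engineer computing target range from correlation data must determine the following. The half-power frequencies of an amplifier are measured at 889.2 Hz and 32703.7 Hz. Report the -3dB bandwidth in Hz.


Bandwidth is the difference of -3dB frequencies:
BW = f_high - f_low
   = 32703.7 - 889.2
   = 31814.5 Hz

31814.5 Hz


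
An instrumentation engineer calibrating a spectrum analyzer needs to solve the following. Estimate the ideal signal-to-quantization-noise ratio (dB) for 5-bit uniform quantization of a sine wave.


Theoretical SNR for a full-scale sinusoid:
SNR = 6.02 * N + 1.76
    = 6.02 * 5 + 1.76
    = 30.1 + 1.76
    = 31.86 dB

31.86 dB


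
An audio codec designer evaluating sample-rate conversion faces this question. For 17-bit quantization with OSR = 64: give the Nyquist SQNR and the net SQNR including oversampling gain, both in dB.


Step 1 — baseline SQNR at Nyquist:
SQNR_base = 6.02*N + 1.76
          = 6.02*17 + 1.76
          = 104.1 dB

Step 2 — oversampling processing gain:
G = 10*log10(OSR) = 10*log10(64) = 18.06 dB

Step 3 — total:
SQNR_total = 104.1 + 18.06 = 122.16 dB

Base SQNR = 104.1 dB; oversampled SQNR = 122.16 dB


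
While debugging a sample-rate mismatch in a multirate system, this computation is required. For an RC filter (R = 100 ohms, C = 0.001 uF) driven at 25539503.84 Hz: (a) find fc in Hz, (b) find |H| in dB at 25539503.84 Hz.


Step 1 — cutoff frequency:
fc = 1 / (2*pi*R*C)
C = 0.001 uF = 1e-09 F
fc = 1 / (2*pi*100*1e-09)
   = 1591549.431 Hz

Step 2 — magnitude at f = 25539503.84 Hz:
|H(f)| = 1 / sqrt(1 + (f/fc)^2)
f/fc = 25539503.84 / 1591549.431 = 16.046944
|H| = 1 / sqrt(1 + 257.504412) = 0.0621965
|H|_dB = 20*log10(0.0621965) = -24.12 dB

fc = 1591549.431 Hz; |H(25539503.84 Hz)| = -24.12 dB


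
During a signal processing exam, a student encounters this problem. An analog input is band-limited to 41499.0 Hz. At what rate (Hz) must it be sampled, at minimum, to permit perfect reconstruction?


The Nyquist rate is twice the maximum frequency component.
fs_min = 2 * fmax
      = 2 * 41499.0
      = 82998.0 Hz

82998.0


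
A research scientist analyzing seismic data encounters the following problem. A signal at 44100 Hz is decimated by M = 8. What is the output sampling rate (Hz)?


Decimation reduces the sample rate:
fs_out = fs_in / M
       = 44100 / 8
       = 5512.5 Hz

5512.5 Hz


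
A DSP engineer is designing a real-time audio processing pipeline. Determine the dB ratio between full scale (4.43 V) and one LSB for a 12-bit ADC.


Dynamic range from full-scale to LSB:
V_min = V_max / 2^bits = 4.43 / 2^12
DR = 20 * log10(V_max / V_min)
   = 20 * log10(2^12)
   = 20 * 12 * log10(2)
   = 72.25 dB

72.25 dB


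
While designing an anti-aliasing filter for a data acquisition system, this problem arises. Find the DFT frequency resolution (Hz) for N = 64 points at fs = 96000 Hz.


DFT frequency resolution:
df = fs / N
   = 96000 / 64
   = 1500.0 Hz

1500.0 Hz


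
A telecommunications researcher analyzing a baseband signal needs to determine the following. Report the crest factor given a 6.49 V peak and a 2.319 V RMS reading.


Crest factor is the ratio of peak to RMS:
CF = V_peak / V_rms
   = 6.49 / 2.319
   = 2.7986

2.7986


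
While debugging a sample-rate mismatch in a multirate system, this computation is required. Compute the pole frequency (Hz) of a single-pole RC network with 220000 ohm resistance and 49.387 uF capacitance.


Cutoff frequency of a first-order RC filter:
fc = 1 / (2 * pi * R * C)
C = 49.387 uF = 4.9387e-05 F
fc = 1 / (2 * pi * 220000 * 4.9387e-05)
   = 1 / 68.267688008449
   = 0.014648 Hz

0.014648 Hz


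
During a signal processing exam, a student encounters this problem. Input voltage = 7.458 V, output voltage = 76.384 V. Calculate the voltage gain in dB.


Voltage gain in dB:
G = 20 * log10(Vout / Vin)
  = 20 * log10(76.384 / 7.458)
  = 20 * log10(10.241888)
  = 20 * 1.01038
  = 20.21 dB

20.21 dB


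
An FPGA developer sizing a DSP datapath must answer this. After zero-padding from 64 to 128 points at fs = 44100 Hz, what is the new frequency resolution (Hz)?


Frequency resolution after zero-padding:
N_padded = 64 * 2 = 128
df = fs / N_padded
   = 44100 / 128
   = 344.5312 Hz

344.5312 Hz


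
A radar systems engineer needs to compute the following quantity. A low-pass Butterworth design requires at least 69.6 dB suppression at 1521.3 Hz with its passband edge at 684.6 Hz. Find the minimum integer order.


Butterworth filter order formula:
n = log10(10^(A/10) - 1) / (2 * log10(f_stop/f_pass))
10^(69.6/10) - 1 = 9120107.3936
f_stop/f_pass = 1521.3 / 684.6 = 2.2222
n = 10.0352 -> ceil = 11

11


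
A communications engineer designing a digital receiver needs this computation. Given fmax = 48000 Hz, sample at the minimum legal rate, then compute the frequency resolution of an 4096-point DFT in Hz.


Step 1 — Nyquist sampling rate:
fs = 2 * fmax = 2 * 48000 = 96000 Hz

Step 2 — DFT bin spacing:
df = fs / N = 96000 / 4096 = 23.4375 Hz

23.4375 Hz


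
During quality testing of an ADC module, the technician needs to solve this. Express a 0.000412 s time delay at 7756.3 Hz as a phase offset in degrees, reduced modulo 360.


Phase shift from frequency and time delay:
phi = 360 * f * t_delay
    = 360 * 7756.3 * 0.000412
    = 1150.41 degrees
    mod 360 = 70.41 degrees

70.41 degrees


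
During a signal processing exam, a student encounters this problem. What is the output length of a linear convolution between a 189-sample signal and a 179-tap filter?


Linear convolution output length:
L = N + M - 1
  = 189 + 179 - 1
  = 367 samples

367


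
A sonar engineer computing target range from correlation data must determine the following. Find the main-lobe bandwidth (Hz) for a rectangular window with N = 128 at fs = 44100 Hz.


Main lobe width for a rectangular window:
Width = 2 * fs / N
      = 2 * 44100 / 128
      = 88200 / 128
      = 689.062 Hz

689.062 Hz


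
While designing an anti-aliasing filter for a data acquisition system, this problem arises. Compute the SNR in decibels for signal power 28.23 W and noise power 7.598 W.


SNR in decibels:
SNR = 10 * log10(Ps / Pn)
    = 10 * log10(28.23 / 7.598)
    = 10 * log10(3.7155)
    = 10 * 0.57
    = 5.7 dB

5.7 dB


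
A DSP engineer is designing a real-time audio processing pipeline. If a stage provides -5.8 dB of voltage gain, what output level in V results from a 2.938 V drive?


Output voltage from dB gain:
V_out = V_in * 10^(gain_dB / 20)
      = 2.938 * 10^(-5.8 / 20)
      = 2.938 * 0.512861
      = 1.5068 V

1.5068 V


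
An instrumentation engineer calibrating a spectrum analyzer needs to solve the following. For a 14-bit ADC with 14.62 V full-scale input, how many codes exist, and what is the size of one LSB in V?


Step 1 — number of quantization levels:
L = 2^N = 2^14 = 16384

Step 2 — LSB step size:
delta = Vfs / L
      = 14.62 / 16384
      = 0.00089233 V

Levels = 16384; step size = 0.00089233 V


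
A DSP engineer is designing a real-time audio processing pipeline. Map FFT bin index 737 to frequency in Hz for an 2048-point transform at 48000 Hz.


Frequency of DFT bin k:
f_k = k * fs / N
    = 737 * 48000 / 2048
    = 35376000 / 2048
    = 17273.438 Hz

17273.438 Hz


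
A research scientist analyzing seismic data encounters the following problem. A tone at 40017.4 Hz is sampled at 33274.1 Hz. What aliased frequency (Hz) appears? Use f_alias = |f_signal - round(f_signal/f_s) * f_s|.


Compute the nearest integer multiple of fs to the signal:
n = round(40017.4 / 33274.1) = 1
f_alias = |40017.4 - 1 * 33274.1|
        = |40017.4 - 33274.1|
        = 6743.3 Hz

6743.3


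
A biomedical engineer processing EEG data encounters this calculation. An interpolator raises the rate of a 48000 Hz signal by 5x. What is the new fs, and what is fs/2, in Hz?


Step 1 — output sample rate after interpolation by L:
fs_out = L * fs_in = 5 * 48000 = 240000 Hz

Step 2 — Nyquist frequency of the output stream:
f_Nyq = fs_out / 2 = 240000 / 2 = 120000.0 Hz

fs_out = 240000 Hz; f_Nyquist = 120000.0 Hz


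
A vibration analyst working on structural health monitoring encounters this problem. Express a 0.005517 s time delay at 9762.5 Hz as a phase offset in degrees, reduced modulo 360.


Phase shift from frequency and time delay:
phi = 360 * f * t_delay
    = 360 * 9762.5 * 0.005517
    = 19389.5 degrees
    mod 360 = 309.5 degrees

309.5 degrees


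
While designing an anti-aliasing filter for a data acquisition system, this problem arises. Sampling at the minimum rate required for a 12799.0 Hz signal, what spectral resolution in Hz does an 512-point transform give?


Step 1 — Nyquist sampling rate:
fs = 2 * fmax = 2 * 12799.0 = 25598.0 Hz

Step 2 — DFT bin spacing:
df = fs / N = 25598.0 / 512 = 49.9961 Hz

49.9961 Hz


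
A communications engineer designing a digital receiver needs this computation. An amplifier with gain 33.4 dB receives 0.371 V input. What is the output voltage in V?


Output voltage from dB gain:
V_out = V_in * 10^(gain_dB / 20)
      = 0.371 * 10^(33.4 / 20)
      = 0.371 * 46.773514
      = 17.353 V

17.353 V


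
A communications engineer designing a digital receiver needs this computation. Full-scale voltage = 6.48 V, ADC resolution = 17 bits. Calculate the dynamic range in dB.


Dynamic range from full-scale to LSB:
V_min = V_max / 2^bits = 6.48 / 2^17
DR = 20 * log10(V_max / V_min)
   = 20 * log10(2^17)
   = 20 * 17 * log10(2)
   = 102.35 dB

102.35 dB


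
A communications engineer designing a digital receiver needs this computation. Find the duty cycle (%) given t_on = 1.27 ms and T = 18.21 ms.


Duty cycle as a percentage:
DC = (t_on / T) * 100
   = (1.27 / 18.21) * 100
   = 0.069742 * 100
   = 6.97 %

6.97 %


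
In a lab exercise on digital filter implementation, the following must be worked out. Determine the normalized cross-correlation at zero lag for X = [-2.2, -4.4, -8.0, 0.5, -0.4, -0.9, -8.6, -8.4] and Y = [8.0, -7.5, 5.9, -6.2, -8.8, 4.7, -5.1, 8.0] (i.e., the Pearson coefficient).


Pearson correlation coefficient (population):
r = cov(X,Y) / (std(X) * std(Y))
Mean X = -4.05, Mean Y = -0.125
Cov(X,Y) = -7.875
Std(X) = 3.583295, Std(Y) = 6.918408
r = -0.3177

-0.3177


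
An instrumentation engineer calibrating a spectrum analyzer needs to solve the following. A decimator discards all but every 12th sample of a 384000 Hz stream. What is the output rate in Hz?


Decimation reduces the sample rate:
fs_out = fs_in / M
       = 384000 / 12
       = 32000.0 Hz

32000.0 Hz


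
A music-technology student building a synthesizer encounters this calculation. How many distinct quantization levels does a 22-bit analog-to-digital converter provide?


Number of quantization levels = 2^N
= 2^22
= 4194304

4194304


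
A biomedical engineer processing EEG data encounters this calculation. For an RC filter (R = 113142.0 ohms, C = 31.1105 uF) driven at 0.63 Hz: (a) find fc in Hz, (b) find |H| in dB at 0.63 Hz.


Step 1 — cutoff frequency:
fc = 1 / (2*pi*R*C)
C = 31.1105 uF = 3.11105e-05 F
fc = 1 / (2*pi*113142.0*3.11105e-05)
   = 0.0452157 Hz

Step 2 — magnitude at f = 0.63 Hz:
|H(f)| = 1 / sqrt(1 + (f/fc)^2)
f/fc = 0.63 / 0.0452157 = 13.933213
|H| = 1 / sqrt(1 + 194.134425) = 0.0715868
|H|_dB = 20*log10(0.0715868) = -22.9 dB

fc = 0.0452157 Hz; |H(0.63 Hz)| = -22.9 dB


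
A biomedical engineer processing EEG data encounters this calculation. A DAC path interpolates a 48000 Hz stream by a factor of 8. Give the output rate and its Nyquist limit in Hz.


Step 1 — output sample rate after interpolation by L:
fs_out = L * fs_in = 8 * 48000 = 384000 Hz

Step 2 — Nyquist frequency of the output stream:
f_Nyq = fs_out / 2 = 384000 / 2 = 192000.0 Hz

fs_out = 384000 Hz; f_Nyquist = 192000.0 Hz


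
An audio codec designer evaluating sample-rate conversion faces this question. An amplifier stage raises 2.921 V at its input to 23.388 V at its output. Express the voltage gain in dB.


Voltage gain in dB:
G = 20 * log10(Vout / Vin)
  = 20 * log10(23.388 / 2.921)
  = 20 * log10(8.006847)
  = 20 * 0.903462
  = 18.07 dB

18.07 dB


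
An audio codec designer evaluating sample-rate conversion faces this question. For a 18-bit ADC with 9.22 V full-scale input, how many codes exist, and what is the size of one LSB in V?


Step 1 — number of quantization levels:
L = 2^N = 2^18 = 262144

Step 2 — LSB step size:
delta = Vfs / L
      = 9.22 / 262144
      = 3.517e-05 V

Levels = 262144; step size = 3.517e-05 V


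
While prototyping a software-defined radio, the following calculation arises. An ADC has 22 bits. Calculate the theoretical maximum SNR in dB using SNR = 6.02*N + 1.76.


Theoretical SNR for a full-scale sinusoid:
SNR = 6.02 * N + 1.76
    = 6.02 * 22 + 1.76
    = 132.44 + 1.76
    = 134.2 dB

134.2 dB


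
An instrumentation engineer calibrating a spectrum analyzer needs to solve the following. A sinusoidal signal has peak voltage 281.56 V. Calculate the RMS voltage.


RMS voltage for a sinusoidal waveform:
V_rms = V_peak / sqrt(2)
      = 281.56 / 1.414214
      = 199.093 V

199.093 V


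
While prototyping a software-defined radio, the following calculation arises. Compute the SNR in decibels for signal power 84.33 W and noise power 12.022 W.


SNR in decibels:
SNR = 10 * log10(Ps / Pn)
    = 10 * log10(84.33 / 12.022)
    = 10 * log10(7.0146)
    = 10 * 0.846
    = 8.46 dB

8.46 dB


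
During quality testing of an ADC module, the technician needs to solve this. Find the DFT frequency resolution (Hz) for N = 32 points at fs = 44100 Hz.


DFT frequency resolution:
df = fs / N
   = 44100 / 32
   = 1378.125 Hz

1378.125 Hz


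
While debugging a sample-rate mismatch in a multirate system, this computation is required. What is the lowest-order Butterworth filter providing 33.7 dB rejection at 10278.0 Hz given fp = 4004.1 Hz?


Butterworth filter order formula:
n = log10(10^(A/10) - 1) / (2 * log10(f_stop/f_pass))
10^(33.7/10) - 1 = 2343.2288
f_stop/f_pass = 10278.0 / 4004.1 = 2.5669
n = 4.1155 -> ceil = 5

5


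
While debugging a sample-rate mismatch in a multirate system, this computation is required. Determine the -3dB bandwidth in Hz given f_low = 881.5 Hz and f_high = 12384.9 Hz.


Bandwidth is the difference of -3dB frequencies:
BW = f_high - f_low
   = 12384.9 - 881.5
   = 11503.4 Hz

11503.4 Hz


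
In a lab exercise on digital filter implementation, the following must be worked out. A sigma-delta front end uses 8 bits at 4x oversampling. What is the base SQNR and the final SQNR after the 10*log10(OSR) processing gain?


Step 1 — baseline SQNR at Nyquist:
SQNR_base = 6.02*N + 1.76
          = 6.02*8 + 1.76
          = 49.92 dB

Step 2 — oversampling processing gain:
G = 10*log10(OSR) = 10*log10(4) = 6.02 dB

Step 3 — total:
SQNR_total = 49.92 + 6.02 = 55.94 dB

Base SQNR = 49.92 dB; oversampled SQNR = 55.94 dB


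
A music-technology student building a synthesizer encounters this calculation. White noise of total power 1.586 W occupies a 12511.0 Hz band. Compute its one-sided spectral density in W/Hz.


Power spectral density:
PSD = P / BW
    = 1.586 / 12511.0
    = 0.00012677 W/Hz

0.00012677 W/Hz


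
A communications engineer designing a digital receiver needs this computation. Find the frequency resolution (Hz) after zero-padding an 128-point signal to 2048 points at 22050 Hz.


Frequency resolution after zero-padding:
N_padded = 128 * 16 = 2048
df = fs / N_padded
   = 22050 / 2048
   = 10.7666 Hz

10.7666 Hz


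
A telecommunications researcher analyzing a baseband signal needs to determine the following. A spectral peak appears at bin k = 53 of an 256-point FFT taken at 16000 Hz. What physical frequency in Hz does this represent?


Frequency of DFT bin k:
f_k = k * fs / N
    = 53 * 16000 / 256
    = 848000 / 256
    = 3312.5 Hz

3312.5 Hz


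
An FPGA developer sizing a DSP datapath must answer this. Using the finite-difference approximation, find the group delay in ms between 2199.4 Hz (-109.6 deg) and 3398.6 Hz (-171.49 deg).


Group delay from phase difference:
tau = -d(phi)/d(omega)
d(phi) = -61.89 deg = -1.080184 rad
d(omega) = 2*pi*(3398.6 - 2199.4) = 7534.7958 rad/s
tau = -(-1.080184) / 7534.7958
    = 0.1434 ms

0.1434 ms


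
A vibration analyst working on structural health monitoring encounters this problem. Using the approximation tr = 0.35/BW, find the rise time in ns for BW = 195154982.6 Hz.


Rise time from bandwidth relationship:
tr = 0.35 / BW
   = 0.35 / 195154982.6
   = 1.793446395e-09 s
   = 1.7934 ns

1.7934 ns


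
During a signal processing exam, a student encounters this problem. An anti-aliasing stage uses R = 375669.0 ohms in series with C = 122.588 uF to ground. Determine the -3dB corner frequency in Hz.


Cutoff frequency of a first-order RC filter:
fc = 1 / (2 * pi * R * C)
C = 122.588 uF = 0.000122588 F
fc = 1 / (2 * pi * 375669.0 * 0.000122588)
   = 1 / 289.35646281127
   = 0.003456 Hz

0.003456 Hz


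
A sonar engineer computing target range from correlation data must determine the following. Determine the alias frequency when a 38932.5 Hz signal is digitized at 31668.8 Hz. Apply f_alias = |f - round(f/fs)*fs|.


Compute the nearest integer multiple of fs to the signal:
n = round(38932.5 / 31668.8) = 1
f_alias = |38932.5 - 1 * 31668.8|
        = |38932.5 - 31668.8|
        = 7263.7 Hz

7263.7


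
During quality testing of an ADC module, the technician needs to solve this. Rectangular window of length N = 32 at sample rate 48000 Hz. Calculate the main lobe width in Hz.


Main lobe width for a rectangular window:
Width = 2 * fs / N
      = 2 * 48000 / 32
      = 96000 / 32
      = 3000.0 Hz

3000.0 Hz


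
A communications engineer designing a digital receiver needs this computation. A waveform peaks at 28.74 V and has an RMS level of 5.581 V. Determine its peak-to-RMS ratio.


Crest factor is the ratio of peak to RMS:
CF = V_peak / V_rms
   = 28.74 / 5.581
   = 5.1496

5.1496


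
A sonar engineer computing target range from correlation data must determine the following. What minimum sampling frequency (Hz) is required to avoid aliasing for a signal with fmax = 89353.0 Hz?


The Nyquist rate is twice the maximum frequency component.
fs_min = 2 * fmax
      = 2 * 89353.0
      = 178706.0 Hz

178706.0


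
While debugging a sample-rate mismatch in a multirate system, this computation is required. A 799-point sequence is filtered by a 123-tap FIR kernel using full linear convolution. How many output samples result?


Linear convolution output length:
L = N + M - 1
  = 799 + 123 - 1
  = 921 samples

921


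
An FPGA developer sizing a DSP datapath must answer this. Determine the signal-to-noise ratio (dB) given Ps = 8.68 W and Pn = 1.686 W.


SNR in decibels:
SNR = 10 * log10(Ps / Pn)
    = 10 * log10(8.68 / 1.686)
    = 10 * log10(5.1483)
    = 10 * 0.7117
    = 7.12 dB

7.12 dB


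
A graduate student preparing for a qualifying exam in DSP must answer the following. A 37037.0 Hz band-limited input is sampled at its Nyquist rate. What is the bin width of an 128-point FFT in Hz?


Step 1 — Nyquist sampling rate:
fs = 2 * fmax = 2 * 37037.0 = 74074.0 Hz

Step 2 — DFT bin spacing:
df = fs / N = 74074.0 / 128 = 578.7031 Hz

578.7031 Hz


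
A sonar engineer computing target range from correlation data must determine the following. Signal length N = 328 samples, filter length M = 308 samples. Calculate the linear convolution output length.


Linear convolution output length:
L = N + M - 1
  = 328 + 308 - 1
  = 635 samples

635


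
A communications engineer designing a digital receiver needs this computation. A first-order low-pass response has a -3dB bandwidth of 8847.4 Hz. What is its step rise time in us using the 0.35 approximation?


Rise time from bandwidth relationship:
tr = 0.35 / BW
   = 0.35 / 8847.4
   = 3.955964464e-05 s
   = 39.5596 us

39.5596 us


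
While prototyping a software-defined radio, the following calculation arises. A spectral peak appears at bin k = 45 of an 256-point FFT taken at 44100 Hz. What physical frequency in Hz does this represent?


Frequency of DFT bin k:
f_k = k * fs / N
    = 45 * 44100 / 256
    = 1984500 / 256
    = 7751.953 Hz

7751.953 Hz


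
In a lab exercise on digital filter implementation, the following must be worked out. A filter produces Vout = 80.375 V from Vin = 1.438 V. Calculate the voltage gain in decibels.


Voltage gain in dB:
G = 20 * log10(Vout / Vin)
  = 20 * log10(80.375 / 1.438)
  = 20 * log10(55.893602)
  = 20 * 1.747362
  = 34.95 dB

34.95 dB


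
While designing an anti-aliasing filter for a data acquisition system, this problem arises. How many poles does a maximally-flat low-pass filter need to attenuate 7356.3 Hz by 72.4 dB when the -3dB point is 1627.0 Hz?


Butterworth filter order formula:
n = log10(10^(A/10) - 1) / (2 * log10(f_stop/f_pass))
10^(72.4/10) - 1 = 17378007.2875
f_stop/f_pass = 7356.3 / 1627.0 = 4.5214
n = 5.5244 -> ceil = 6

6


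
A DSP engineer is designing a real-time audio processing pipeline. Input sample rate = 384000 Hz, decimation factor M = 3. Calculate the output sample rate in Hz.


Decimation reduces the sample rate:
fs_out = fs_in / M
       = 384000 / 3
       = 128000.0 Hz

128000.0 Hz


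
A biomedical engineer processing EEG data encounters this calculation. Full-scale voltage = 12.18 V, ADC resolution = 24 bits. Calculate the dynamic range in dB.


Dynamic range from full-scale to LSB:
V_min = V_max / 2^bits = 12.18 / 2^24
DR = 20 * log10(V_max / V_min)
   = 20 * log10(2^24)
   = 20 * 24 * log10(2)
   = 144.49 dB

144.49 dB


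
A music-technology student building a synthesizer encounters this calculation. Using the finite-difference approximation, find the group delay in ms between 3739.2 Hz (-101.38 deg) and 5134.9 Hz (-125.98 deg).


Group delay from phase difference:
tau = -d(phi)/d(omega)
d(phi) = -24.6 deg = -0.429351 rad
d(omega) = 2*pi*(5134.9 - 3739.2) = 8769.4417 rad/s
tau = -(-0.429351) / 8769.4417
    = 0.049 ms

0.049 ms


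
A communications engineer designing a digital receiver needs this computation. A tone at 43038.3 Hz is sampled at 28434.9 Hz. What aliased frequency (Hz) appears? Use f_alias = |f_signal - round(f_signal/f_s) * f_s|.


Compute the nearest integer multiple of fs to the signal:
n = round(43038.3 / 28434.9) = 2
f_alias = |43038.3 - 2 * 28434.9|
        = |43038.3 - 56869.8|
        = 13831.5 Hz

13831.5


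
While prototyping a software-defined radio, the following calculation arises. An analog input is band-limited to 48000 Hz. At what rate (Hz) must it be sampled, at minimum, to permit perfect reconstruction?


The Nyquist rate is twice the maximum frequency component.
fs_min = 2 * fmax
      = 2 * 48000
      = 96000 Hz

96000


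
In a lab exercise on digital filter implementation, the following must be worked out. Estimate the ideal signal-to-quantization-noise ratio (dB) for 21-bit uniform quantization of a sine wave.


Theoretical SNR for a full-scale sinusoid:
SNR = 6.02 * N + 1.76
    = 6.02 * 21 + 1.76
    = 126.42 + 1.76
    = 128.18 dB

128.18 dB


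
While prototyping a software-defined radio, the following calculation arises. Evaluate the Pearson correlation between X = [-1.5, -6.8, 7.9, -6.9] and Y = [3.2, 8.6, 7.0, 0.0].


Pearson correlation coefficient (population):
r = cov(X,Y) / (std(X) * std(Y))
Mean X = -1.825, Mean Y = 4.7
Cov(X,Y) = 6.5825
Std(X) = 6.024689, Std(Y) = 3.348134
r = 0.3263

0.3263


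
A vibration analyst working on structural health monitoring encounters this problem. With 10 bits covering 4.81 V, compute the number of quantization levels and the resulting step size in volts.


Step 1 — number of quantization levels:
L = 2^N = 2^10 = 1024

Step 2 — LSB step size:
delta = Vfs / L
      = 4.81 / 1024
      = 0.00469727 V

Levels = 1024; step size = 0.00469727 V


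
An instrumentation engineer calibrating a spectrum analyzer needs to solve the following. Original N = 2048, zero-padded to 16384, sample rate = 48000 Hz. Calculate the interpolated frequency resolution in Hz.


Frequency resolution after zero-padding:
N_padded = 2048 * 8 = 16384
df = fs / N_padded
   = 48000 / 16384
   = 2.9297 Hz

2.9297 Hz


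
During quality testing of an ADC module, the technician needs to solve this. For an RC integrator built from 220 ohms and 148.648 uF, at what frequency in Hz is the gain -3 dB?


Cutoff frequency of a first-order RC filter:
fc = 1 / (2 * pi * R * C)
C = 148.648 uF = 0.000148648 F
fc = 1 / (2 * pi * 220 * 0.000148648)
   = 1 / 0.20547624449916
   = 4.866743 Hz

4.866743 Hz


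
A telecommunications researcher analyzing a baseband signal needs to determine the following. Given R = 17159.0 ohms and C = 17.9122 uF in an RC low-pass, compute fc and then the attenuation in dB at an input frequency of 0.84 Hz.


Step 1 — cutoff frequency:
fc = 1 / (2*pi*R*C)
C = 17.9122 uF = 1.79122e-05 F
fc = 1 / (2*pi*17159.0*1.79122e-05)
   = 0.51782 Hz

Step 2 — magnitude at f = 0.84 Hz:
|H(f)| = 1 / sqrt(1 + (f/fc)^2)
f/fc = 0.84 / 0.51782 = 1.622185
|H| = 1 / sqrt(1 + 2.631484) = 0.5247566
|H|_dB = 20*log10(0.5247566) = -5.6 dB

fc = 0.51782 Hz; |H(0.84 Hz)| = -5.6 dB


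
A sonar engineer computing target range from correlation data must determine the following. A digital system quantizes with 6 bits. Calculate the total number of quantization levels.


Number of quantization levels = 2^N
= 2^6
= 64

64


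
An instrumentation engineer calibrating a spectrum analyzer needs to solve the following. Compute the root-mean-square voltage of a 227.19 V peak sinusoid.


RMS voltage for a sinusoidal waveform:
V_rms = V_peak / sqrt(2)
      = 227.19 / 1.414214
      = 160.648 V

160.648 V


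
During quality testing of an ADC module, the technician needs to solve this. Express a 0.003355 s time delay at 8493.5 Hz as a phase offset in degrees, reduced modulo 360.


Phase shift from frequency and time delay:
phi = 360 * f * t_delay
    = 360 * 8493.5 * 0.003355
    = 10258.45 degrees
    mod 360 = 178.45 degrees

178.45 degrees


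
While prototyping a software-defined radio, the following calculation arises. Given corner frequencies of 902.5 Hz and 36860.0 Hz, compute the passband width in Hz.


Bandwidth is the difference of -3dB frequencies:
BW = f_high - f_low
   = 36860.0 - 902.5
   = 35957.5 Hz

35957.5 Hz


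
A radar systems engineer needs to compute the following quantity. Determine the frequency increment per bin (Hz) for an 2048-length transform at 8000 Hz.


DFT frequency resolution:
df = fs / N
   = 8000 / 2048
   = 3.9062 Hz

3.9062 Hz


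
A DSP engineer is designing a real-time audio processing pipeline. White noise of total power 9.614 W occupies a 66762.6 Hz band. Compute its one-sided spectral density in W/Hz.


Power spectral density:
PSD = P / BW
    = 9.614 / 66762.6
    = 0.000144 W/Hz

0.000144 W/Hz


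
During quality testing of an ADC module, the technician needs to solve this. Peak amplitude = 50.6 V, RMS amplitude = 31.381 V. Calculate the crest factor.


Crest factor is the ratio of peak to RMS:
CF = V_peak / V_rms
   = 50.6 / 31.381
   = 1.6124

1.6124
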